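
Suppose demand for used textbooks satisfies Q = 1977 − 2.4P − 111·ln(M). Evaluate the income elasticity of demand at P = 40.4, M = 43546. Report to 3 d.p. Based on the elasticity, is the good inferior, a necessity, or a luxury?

At P = 40.4, M = 43546: Q = 694.385.
Holding P constant, ∂Q/∂M = -111/M = -0.00254903.
η_M = (∂Q/∂M)·(M/Q) = -0.00254903 × (43546/694.385) = -0.160.
Since η < 0, this is an inferior good.

-0.160 (inferior good)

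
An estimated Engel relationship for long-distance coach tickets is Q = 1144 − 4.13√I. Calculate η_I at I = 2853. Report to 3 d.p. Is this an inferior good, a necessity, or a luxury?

-0.119 (inferior good)

At I = 2853: Q = 923.402.
dQ/dI = -4.13/(2√I) = -0.0386607 at this income.
η = (dQ/dI)·(I/Q) = -0.0386607 × (2853/923.402) = -0.119.
Since η < 0, the good is an inferior good.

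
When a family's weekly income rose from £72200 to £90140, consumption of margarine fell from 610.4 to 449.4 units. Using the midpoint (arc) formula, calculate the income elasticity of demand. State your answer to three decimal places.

-1.375

ΔQ = 449.4 − 610.4 = -161; midpoint Q̄ = (610.4 + 449.4)/2 = 529.9.
ΔI = 90140 − 72200 = 17940; midpoint Ī = (72200 + 90140)/2 = 81170.
η = (ΔQ/Q̄) ÷ (ΔI/Ī) = (-161/529.9) ÷ (17940/81170) = -1.375.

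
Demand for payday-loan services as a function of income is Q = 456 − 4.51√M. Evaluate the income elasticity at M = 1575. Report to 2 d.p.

At M = 1575: Q = 277.015.
dQ/dM = -4.51/(2√M) = -0.0568207 at this income.
η = (dQ/dM)·(M/Q) = -0.0568207 × (1575/277.015) = -0.32.

-0.32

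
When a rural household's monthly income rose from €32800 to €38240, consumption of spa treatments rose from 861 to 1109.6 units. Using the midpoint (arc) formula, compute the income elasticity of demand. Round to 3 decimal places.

ΔQ = 1109.6 − 861 = 248.6; midpoint Q̄ = (861 + 1109.6)/2 = 985.3.
ΔI = 38240 − 32800 = 5440; midpoint Ī = (32800 + 38240)/2 = 35520.
η = (ΔQ/Q̄) ÷ (ΔI/Ī) = (248.6/985.3) ÷ (5440/35520) = 1.647.

1.647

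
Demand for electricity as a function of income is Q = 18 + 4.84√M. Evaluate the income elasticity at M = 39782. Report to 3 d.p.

0.491

At M = 39782: Q = 983.359.
dQ/dM = 4.84/(2√M) = 0.0121331 at this income.
η = (dQ/dM)·(M/Q) = 0.0121331 × (39782/983.359) = 0.491.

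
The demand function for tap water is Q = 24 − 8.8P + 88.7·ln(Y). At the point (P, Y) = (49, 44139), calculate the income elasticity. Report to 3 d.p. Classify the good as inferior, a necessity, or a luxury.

0.164 (necessity)

At P = 49, Y = 44139: Q = 541.455.
Holding P constant, ∂Q/∂Y = 88.7/Y = 0.00200956.
η_Y = (∂Q/∂Y)·(Y/Q) = 0.00200956 × (44139/541.455) = 0.164.
Since 0 < η < 1, this is a necessity.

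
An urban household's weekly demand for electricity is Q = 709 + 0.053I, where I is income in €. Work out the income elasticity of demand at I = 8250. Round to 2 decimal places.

0.38

At I = 8250: Q = 1146.250.
dQ/dI = 0.053.
η = (dQ/dI)·(I/Q) = 0.053 × (8250/1146.250) = 0.38.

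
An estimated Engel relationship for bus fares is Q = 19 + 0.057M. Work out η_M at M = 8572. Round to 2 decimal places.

At M = 8572: Q = 507.604.
dQ/dM = 0.057.
η = (dQ/dM)·(M/Q) = 0.057 × (8572/507.604) = 0.96.

0.96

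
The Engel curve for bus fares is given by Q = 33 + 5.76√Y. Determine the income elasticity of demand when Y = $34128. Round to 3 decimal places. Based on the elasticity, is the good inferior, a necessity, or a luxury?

0.485 (necessity)

At Y = 34128: Q = 1097.089.
dQ/dY = 5.76/(2√Y) = 0.0155897 at this income.
η = (dQ/dY)·(Y/Q) = 0.0155897 × (34128/1097.089) = 0.485.
Since 0 < η < 1, the good is a necessity.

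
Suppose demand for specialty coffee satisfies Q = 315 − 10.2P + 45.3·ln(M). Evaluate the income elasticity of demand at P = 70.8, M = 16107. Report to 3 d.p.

At P = 70.8, M = 16107: Q = 31.662.
Holding P constant, ∂Q/∂M = 45.3/M = 0.00281244.
η_M = (∂Q/∂M)·(M/Q) = 0.00281244 × (16107/31.662) = 1.431.

1.431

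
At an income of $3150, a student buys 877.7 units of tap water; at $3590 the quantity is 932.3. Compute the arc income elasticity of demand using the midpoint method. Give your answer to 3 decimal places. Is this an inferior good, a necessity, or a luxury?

0.462 (necessity)

ΔQ = 932.3 − 877.7 = 54.6; midpoint Q̄ = (877.7 + 932.3)/2 = 905.
ΔI = 3590 − 3150 = 440; midpoint Ī = (3150 + 3590)/2 = 3370.
η = (ΔQ/Q̄) ÷ (ΔI/Ī) = (54.6/905) ÷ (440/3370) = 0.462.
0 < η < 1 ⇒ necessity.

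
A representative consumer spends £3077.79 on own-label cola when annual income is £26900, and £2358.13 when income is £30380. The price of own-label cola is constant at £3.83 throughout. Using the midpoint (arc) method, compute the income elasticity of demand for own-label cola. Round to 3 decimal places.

With a constant price, Q₁ = 3077.79/3.83 = 803.601 and Q₂ = 2358.13/3.83 = 615.700 (equivalently, work directly with expenditure since P cancels).
Midpoint %ΔQ = (2358.13 − 3077.79)/2717.96 = -0.26478; midpoint %ΔI = (30380 − 26900)/28640 = 0.12151.
η = -0.26478 / 0.12151 = -2.179.

-2.179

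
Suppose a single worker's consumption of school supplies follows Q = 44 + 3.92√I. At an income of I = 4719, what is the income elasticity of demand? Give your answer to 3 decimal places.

0.430

At I = 4719: Q = 313.284.
dQ/dI = 3.92/(2√I) = 0.0285319 at this income.
η = (dQ/dI)·(I/Q) = 0.0285319 × (4719/313.284) = 0.430.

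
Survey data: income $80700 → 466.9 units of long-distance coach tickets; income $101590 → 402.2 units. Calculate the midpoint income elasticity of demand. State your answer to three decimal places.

ΔQ = 402.2 − 466.9 = -64.7; midpoint Q̄ = (466.9 + 402.2)/2 = 434.55.
ΔI = 101590 − 80700 = 20890; midpoint Ī = (80700 + 101590)/2 = 91145.
η = (ΔQ/Q̄) ÷ (ΔI/Ī) = (-64.7/434.55) ÷ (20890/91145) = -0.650.

-0.650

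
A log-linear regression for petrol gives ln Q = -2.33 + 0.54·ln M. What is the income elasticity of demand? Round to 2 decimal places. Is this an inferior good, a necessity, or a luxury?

0.54 (necessity)

In a log-linear demand, the coefficient on ln M is the income elasticity.
So η = 0.54.
0 < η < 1 ⇒ necessity.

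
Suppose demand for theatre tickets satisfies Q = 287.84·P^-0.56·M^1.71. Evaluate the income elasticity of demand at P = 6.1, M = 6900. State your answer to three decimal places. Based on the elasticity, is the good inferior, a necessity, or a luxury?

For a multiplicative demand Q = A·P^α·M^β, the income elasticity is β everywhere.
Here β = 1.71, so η = 1.710.
Since η > 1, this is a luxury.

1.710 (luxury)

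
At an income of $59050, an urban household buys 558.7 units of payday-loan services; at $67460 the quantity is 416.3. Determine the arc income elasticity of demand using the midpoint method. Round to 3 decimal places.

ΔQ = 416.3 − 558.7 = -142.4; midpoint Q̄ = (558.7 + 416.3)/2 = 487.5.
ΔI = 67460 − 59050 = 8410; midpoint Ī = (59050 + 67460)/2 = 63255.
η = (ΔQ/Q̄) ÷ (ΔI/Ī) = (-142.4/487.5) ÷ (8410/63255) = -2.197.

-2.197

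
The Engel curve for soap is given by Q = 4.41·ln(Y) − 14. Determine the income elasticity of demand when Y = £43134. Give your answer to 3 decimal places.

0.133

At Y = 43134: Q = 33.064.
dQ/dY = 4.41/Y = 0.00010224 at this income.
η = (dQ/dY)·(Y/Q) = 0.00010224 × (43134/33.064) = 0.133.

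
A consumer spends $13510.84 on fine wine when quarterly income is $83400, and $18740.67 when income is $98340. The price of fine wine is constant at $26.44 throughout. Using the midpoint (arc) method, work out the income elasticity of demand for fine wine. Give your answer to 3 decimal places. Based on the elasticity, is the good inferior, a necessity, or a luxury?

1.973 (luxury)

With a constant price, Q₁ = 13510.84/26.44 = 511.000 and Q₂ = 18740.67/26.44 = 708.800 (equivalently, work directly with expenditure since P cancels).
Midpoint %ΔQ = (18740.67 − 13510.84)/16125.76 = 0.32432; midpoint %ΔI = (98340 − 83400)/90870 = 0.16441.
η = 0.32432 / 0.16441 = 1.973.
η > 1 ⇒ luxury.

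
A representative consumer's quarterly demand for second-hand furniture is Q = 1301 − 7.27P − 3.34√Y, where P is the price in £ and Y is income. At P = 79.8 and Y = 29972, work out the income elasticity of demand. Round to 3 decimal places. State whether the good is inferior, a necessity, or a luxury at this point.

At P = 79.8, Y = 29972: Q = 142.619.
Holding P constant, ∂Q/∂Y = -3.34/(2√Y) = -0.00964625.
η_Y = (∂Q/∂Y)·(Y/Q) = -0.00964625 × (29972/142.619) = -2.027.
Since η < 0, this is an inferior good.

-2.027 (inferior good)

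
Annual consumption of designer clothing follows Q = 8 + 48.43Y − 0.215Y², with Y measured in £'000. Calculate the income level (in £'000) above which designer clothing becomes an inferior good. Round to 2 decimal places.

dQ/dY = 48.43 − 0.43Y.
The good is inferior where dQ/dY < 0. Setting dQ/dY = 0 gives Y = 48.43 / 0.43 = 112.63.

112.63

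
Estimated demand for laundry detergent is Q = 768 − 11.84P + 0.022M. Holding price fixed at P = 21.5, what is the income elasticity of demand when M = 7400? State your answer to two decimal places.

At P = 21.5, M = 7400: Q = 676.240.
Holding P constant, ∂Q/∂M = 0.022.
η_M = (∂Q/∂M)·(M/Q) = 0.022 × (7400/676.240) = 0.24.

0.24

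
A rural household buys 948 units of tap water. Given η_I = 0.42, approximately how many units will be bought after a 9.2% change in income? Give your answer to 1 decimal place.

984.6

%ΔQ ≈ η × %ΔI = 0.42 × 9.2% = 3.864%.
New Q ≈ 948 × (1 + 0.03864) = 984.6.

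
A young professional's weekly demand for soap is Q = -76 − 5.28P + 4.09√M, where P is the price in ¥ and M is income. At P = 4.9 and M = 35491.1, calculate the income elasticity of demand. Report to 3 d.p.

0.576

At P = 4.9, M = 35491.1: Q = 668.646.
Holding P constant, ∂Q/∂M = 4.09/(2√M) = 0.0108551.
η_M = (∂Q/∂M)·(M/Q) = 0.0108551 × (35491.1/668.646) = 0.576.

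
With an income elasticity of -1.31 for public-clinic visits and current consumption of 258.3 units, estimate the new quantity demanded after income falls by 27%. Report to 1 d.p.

%ΔQ ≈ η × %ΔI = -1.31 × (-27%) = 35.37%.
New Q ≈ 258.3 × (1 + 0.3537) = 349.7.

349.7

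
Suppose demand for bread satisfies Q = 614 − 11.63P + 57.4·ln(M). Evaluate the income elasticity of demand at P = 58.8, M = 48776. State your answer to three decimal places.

At P = 58.8, M = 48776: Q = 549.789.
Holding P constant, ∂Q/∂M = 57.4/M = 0.00117681.
η_M = (∂Q/∂M)·(M/Q) = 0.00117681 × (48776/549.789) = 0.104.

0.104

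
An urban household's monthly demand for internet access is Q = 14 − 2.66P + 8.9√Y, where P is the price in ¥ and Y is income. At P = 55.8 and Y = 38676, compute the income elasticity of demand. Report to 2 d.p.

0.54

At P = 55.8, Y = 38676: Q = 1615.865.
Holding P constant, ∂Q/∂Y = 8.9/(2√Y) = 0.0226276.
η_Y = (∂Q/∂Y)·(Y/Q) = 0.0226276 × (38676/1615.865) = 0.54.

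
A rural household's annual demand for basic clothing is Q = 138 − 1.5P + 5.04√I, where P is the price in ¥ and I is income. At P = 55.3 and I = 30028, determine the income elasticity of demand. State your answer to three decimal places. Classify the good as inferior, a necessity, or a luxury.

0.470 (necessity)

At P = 55.3, I = 30028: Q = 928.411.
Holding P constant, ∂Q/∂I = 5.04/(2√I) = 0.0145424.
η_I = (∂Q/∂I)·(I/Q) = 0.0145424 × (30028/928.411) = 0.470.
Since 0 < η < 1, this is a necessity.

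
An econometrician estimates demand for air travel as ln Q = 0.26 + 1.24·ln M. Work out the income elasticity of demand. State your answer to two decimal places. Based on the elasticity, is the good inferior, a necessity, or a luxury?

In a log-linear demand, the coefficient on ln M is the income elasticity.
So η = 1.24.
η > 1 ⇒ luxury.

1.24 (luxury)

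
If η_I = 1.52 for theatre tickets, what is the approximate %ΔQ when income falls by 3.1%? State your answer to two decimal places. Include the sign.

%ΔQ ≈ η × %ΔI = 1.52 × (-3.1%) = -4.71%.

-4.71%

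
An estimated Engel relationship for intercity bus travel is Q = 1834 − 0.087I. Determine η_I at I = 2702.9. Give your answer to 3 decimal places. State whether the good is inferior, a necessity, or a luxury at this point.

At I = 2702.9: Q = 1598.848.
dQ/dI = −0.087.
η = (dQ/dI)·(I/Q) = -0.087 × (2702.9/1598.848) = -0.147.
Since η < 0, the good is an inferior good.

-0.147 (inferior good)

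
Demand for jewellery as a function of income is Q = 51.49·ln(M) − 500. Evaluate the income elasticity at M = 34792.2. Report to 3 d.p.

At M = 34792.2: Q = 38.439.
dQ/dM = 51.49/M = 0.00147993 at this income.
η = (dQ/dM)·(M/Q) = 0.00147993 × (34792.2/38.439) = 1.340.

1.340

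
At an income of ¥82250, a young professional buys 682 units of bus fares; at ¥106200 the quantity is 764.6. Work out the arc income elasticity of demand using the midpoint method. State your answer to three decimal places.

0.449

ΔQ = 764.6 − 682 = 82.6; midpoint Q̄ = (682 + 764.6)/2 = 723.3.
ΔI = 106200 − 82250 = 23950; midpoint Ī = (82250 + 106200)/2 = 94225.
η = (ΔQ/Q̄) ÷ (ΔI/Ī) = (82.6/723.3) ÷ (23950/94225) = 0.449.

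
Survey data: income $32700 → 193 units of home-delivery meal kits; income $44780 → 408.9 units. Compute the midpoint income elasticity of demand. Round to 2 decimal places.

2.30

ΔQ = 408.9 − 193 = 215.9; midpoint Q̄ = (193 + 408.9)/2 = 300.95.
ΔI = 44780 − 32700 = 12080; midpoint Ī = (32700 + 44780)/2 = 38740.
η = (ΔQ/Q̄) ÷ (ΔI/Ī) = (215.9/300.95) ÷ (12080/38740) = 2.30.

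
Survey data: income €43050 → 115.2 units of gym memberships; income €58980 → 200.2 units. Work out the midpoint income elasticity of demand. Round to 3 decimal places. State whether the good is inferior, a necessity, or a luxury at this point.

ΔQ = 200.2 − 115.2 = 85; midpoint Q̄ = (115.2 + 200.2)/2 = 157.7.
ΔI = 58980 − 43050 = 15930; midpoint Ī = (43050 + 58980)/2 = 51015.
η = (ΔQ/Q̄) ÷ (ΔI/Ī) = (85/157.7) ÷ (15930/51015) = 1.726.
η > 1 ⇒ luxury.

1.726 (luxury)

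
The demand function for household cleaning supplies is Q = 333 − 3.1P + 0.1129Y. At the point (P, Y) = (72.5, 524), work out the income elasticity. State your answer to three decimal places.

At P = 72.5, Y = 524: Q = 167.410.
Holding P constant, ∂Q/∂Y = 0.1129.
η_Y = (∂Q/∂Y)·(Y/Q) = 0.1129 × (524/167.410) = 0.353.

0.353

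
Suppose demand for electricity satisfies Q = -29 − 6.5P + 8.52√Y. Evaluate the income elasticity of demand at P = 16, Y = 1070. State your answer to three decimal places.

0.956

At P = 16, Y = 1070: Q = 145.696.
Holding P constant, ∂Q/∂Y = 8.52/(2√Y) = 0.130232.
η_Y = (∂Q/∂Y)·(Y/Q) = 0.130232 × (1070/145.696) = 0.956.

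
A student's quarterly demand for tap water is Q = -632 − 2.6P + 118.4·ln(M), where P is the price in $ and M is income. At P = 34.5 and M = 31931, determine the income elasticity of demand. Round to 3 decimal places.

At P = 34.5, M = 31931: Q = 506.266.
Holding P constant, ∂Q/∂M = 118.4/M = 0.003708.
η_M = (∂Q/∂M)·(M/Q) = 0.003708 × (31931/506.266) = 0.234.

0.234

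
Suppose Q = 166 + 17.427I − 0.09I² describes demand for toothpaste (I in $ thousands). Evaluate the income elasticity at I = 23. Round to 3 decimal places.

0.589

At I = 23: Q = 519.2110.
dQ/dI = 17.427 − 0.18I = 13.28700.
η = (dQ/dI)·(I/Q) = 13.28700 × (23/519.2110) = 0.589.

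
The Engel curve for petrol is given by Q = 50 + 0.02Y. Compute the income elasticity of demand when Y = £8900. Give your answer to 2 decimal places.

At Y = 8900: Q = 228.000.
dQ/dY = 0.02.
η = (dQ/dY)·(Y/Q) = 0.02 × (8900/228.000) = 0.78.

0.78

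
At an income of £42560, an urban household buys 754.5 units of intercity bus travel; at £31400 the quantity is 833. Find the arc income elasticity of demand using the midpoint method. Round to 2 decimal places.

-0.33

ΔQ = 833 − 754.5 = 78.5; midpoint Q̄ = (754.5 + 833)/2 = 793.75.
ΔI = 31400 − 42560 = -11160; midpoint Ī = (42560 + 31400)/2 = 36980.
η = (ΔQ/Q̄) ÷ (ΔI/Ī) = (78.5/793.75) ÷ (-11160/36980) = -0.33.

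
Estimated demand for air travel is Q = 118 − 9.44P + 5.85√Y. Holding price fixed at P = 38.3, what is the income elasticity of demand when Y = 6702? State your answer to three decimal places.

1.017

At P = 38.3, Y = 6702: Q = 235.363.
Holding P constant, ∂Q/∂Y = 5.85/(2√Y) = 0.0357292.
η_Y = (∂Q/∂Y)·(Y/Q) = 0.0357292 × (6702/235.363) = 1.017.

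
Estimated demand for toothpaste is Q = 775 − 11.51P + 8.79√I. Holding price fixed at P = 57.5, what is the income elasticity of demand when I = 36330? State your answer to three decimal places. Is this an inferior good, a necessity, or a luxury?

0.468 (necessity)

At P = 57.5, I = 36330: Q = 1788.587.
Holding P constant, ∂Q/∂I = 8.79/(2√I) = 0.0230582.
η_I = (∂Q/∂I)·(I/Q) = 0.0230582 × (36330/1788.587) = 0.468.
Since 0 < η < 1, this is a necessity.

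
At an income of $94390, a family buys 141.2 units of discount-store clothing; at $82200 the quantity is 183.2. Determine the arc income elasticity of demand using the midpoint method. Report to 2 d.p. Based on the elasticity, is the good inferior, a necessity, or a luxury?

ΔQ = 183.2 − 141.2 = 42; midpoint Q̄ = (141.2 + 183.2)/2 = 162.2.
ΔI = 82200 − 94390 = -12190; midpoint Ī = (94390 + 82200)/2 = 88295.
η = (ΔQ/Q̄) ÷ (ΔI/Ī) = (42/162.2) ÷ (-12190/88295) = -1.88.
η < 0 ⇒ inferior good.

-1.88 (inferior good)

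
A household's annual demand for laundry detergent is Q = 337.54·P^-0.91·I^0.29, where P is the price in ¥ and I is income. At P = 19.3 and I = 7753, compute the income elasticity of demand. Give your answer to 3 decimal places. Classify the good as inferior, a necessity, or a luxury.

For a multiplicative demand Q = A·P^α·I^β, the income elasticity is β everywhere.
Here β = 0.29, so η = 0.290.
Since 0 < η < 1, this is a necessity.

0.290 (necessity)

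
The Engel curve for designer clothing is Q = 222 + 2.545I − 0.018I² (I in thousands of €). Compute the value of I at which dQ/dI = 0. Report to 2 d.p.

70.69

dQ/dI = 2.545 − 0.036I.
The good is inferior where dQ/dI < 0. Setting dQ/dI = 0 gives I = 2.545 / 0.036 = 70.69.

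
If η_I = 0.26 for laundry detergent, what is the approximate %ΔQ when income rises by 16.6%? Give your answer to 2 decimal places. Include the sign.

4.32%

%ΔQ ≈ η × %ΔI = 0.26 × 16.6% = 4.32%.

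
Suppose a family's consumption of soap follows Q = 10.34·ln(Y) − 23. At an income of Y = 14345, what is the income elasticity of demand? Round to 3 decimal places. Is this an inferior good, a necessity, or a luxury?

At Y = 14345: Q = 75.966.
dQ/dY = 10.34/Y = 0.000720809 at this income.
η = (dQ/dY)·(Y/Q) = 0.000720809 × (14345/75.966) = 0.136.
Since 0 < η < 1, the good is a necessity.

0.136 (necessity)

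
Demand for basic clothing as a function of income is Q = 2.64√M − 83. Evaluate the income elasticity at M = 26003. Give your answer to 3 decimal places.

At M = 26003: Q = 342.712.
dQ/dM = 2.64/(2√M) = 0.00818582 at this income.
η = (dQ/dM)·(M/Q) = 0.00818582 × (26003/342.712) = 0.621.

0.621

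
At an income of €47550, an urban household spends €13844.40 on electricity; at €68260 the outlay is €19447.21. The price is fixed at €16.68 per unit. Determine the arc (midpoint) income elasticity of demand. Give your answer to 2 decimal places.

0.94

With a constant price, Q₁ = 13844.40/16.68 = 830.000 and Q₂ = 19447.21/16.68 = 1165.900 (equivalently, work directly with expenditure since P cancels).
Midpoint %ΔQ = (19447.21 − 13844.40)/16645.81 = 0.33659; midpoint %ΔI = (68260 − 47550)/57905 = 0.35765.
η = 0.33659 / 0.35765 = 0.94.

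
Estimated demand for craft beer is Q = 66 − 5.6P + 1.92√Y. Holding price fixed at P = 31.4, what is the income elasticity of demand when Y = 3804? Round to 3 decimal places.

6.902

At P = 31.4, Y = 3804: Q = 8.579.
Holding P constant, ∂Q/∂Y = 1.92/(2√Y) = 0.0155651.
η_Y = (∂Q/∂Y)·(Y/Q) = 0.0155651 × (3804/8.579) = 6.902.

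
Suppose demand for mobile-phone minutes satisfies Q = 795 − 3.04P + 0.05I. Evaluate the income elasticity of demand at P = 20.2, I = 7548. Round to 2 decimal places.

0.34

At P = 20.2, I = 7548: Q = 1110.992.
Holding P constant, ∂Q/∂I = 0.05.
η_I = (∂Q/∂I)·(I/Q) = 0.05 × (7548/1110.992) = 0.34.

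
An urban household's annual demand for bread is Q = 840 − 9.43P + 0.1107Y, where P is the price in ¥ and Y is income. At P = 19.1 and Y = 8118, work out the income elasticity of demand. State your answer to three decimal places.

0.577

At P = 19.1, Y = 8118: Q = 1558.550.
Holding P constant, ∂Q/∂Y = 0.1107.
η_Y = (∂Q/∂Y)·(Y/Q) = 0.1107 × (8118/1558.550) = 0.577.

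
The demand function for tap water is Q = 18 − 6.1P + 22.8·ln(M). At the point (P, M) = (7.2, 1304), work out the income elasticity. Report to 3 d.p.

0.166

At P = 7.2, M = 1304: Q = 137.629.
Holding P constant, ∂Q/∂M = 22.8/M = 0.0174847.
η_M = (∂Q/∂M)·(M/Q) = 0.0174847 × (1304/137.629) = 0.166.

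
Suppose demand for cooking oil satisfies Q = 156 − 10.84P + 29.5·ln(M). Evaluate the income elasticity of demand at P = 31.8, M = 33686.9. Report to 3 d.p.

0.248

At P = 31.8, M = 33686.9: Q = 118.821.
Holding P constant, ∂Q/∂M = 29.5/M = 0.000875711.
η_M = (∂Q/∂M)·(M/Q) = 0.000875711 × (33686.9/118.821) = 0.248.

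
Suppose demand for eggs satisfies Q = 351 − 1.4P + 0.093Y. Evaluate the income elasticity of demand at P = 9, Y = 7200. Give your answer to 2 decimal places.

At P = 9, Y = 7200: Q = 1008.000.
Holding P constant, ∂Q/∂Y = 0.093.
η_Y = (∂Q/∂Y)·(Y/Q) = 0.093 × (7200/1008.000) = 0.66.

0.66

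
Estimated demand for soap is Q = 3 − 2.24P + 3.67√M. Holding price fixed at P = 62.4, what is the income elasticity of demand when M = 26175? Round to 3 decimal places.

0.650

At P = 62.4, M = 26175: Q = 456.982.
Holding P constant, ∂Q/∂M = 3.67/(2√M) = 0.0113421.
η_M = (∂Q/∂M)·(M/Q) = 0.0113421 × (26175/456.982) = 0.650.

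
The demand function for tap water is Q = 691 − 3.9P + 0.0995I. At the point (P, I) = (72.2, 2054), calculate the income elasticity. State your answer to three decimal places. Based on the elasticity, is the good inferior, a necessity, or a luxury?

At P = 72.2, I = 2054: Q = 613.793.
Holding P constant, ∂Q/∂I = 0.0995.
η_I = (∂Q/∂I)·(I/Q) = 0.0995 × (2054/613.793) = 0.333.
Since 0 < η < 1, this is a necessity.

0.333 (necessity)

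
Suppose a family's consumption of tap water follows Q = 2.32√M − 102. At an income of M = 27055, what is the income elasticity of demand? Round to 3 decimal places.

At M = 27055: Q = 279.603.
dQ/dM = 2.32/(2√M) = 0.00705236 at this income.
η = (dQ/dM)·(M/Q) = 0.00705236 × (27055/279.603) = 0.682.

0.682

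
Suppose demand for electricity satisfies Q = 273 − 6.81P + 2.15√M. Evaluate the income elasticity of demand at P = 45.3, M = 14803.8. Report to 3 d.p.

0.578

At P = 45.3, M = 14803.8: Q = 226.099.
Holding P constant, ∂Q/∂M = 2.15/(2√M) = 0.00883531.
η_M = (∂Q/∂M)·(M/Q) = 0.00883531 × (14803.8/226.099) = 0.578.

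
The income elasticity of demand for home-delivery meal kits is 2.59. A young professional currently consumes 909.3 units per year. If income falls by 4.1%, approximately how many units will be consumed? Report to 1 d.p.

%ΔQ ≈ η × %ΔI = 2.59 × (-4.1%) = -10.619%.
New Q ≈ 909.3 × (1 − 0.10619) = 812.7.

812.7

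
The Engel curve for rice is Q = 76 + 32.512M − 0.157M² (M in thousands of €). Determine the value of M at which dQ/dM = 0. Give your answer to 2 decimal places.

dQ/dM = 32.512 − 0.314M.
The good is inferior where dQ/dM < 0. Setting dQ/dM = 0 gives M = 32.512 / 0.314 = 103.54.

103.54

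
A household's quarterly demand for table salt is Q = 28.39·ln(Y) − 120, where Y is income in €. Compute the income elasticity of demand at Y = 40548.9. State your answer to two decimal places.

0.16

At Y = 40548.9: Q = 181.225.
dQ/dY = 28.39/Y = 0.000700142 at this income.
η = (dQ/dY)·(Y/Q) = 0.000700142 × (40548.9/181.225) = 0.16.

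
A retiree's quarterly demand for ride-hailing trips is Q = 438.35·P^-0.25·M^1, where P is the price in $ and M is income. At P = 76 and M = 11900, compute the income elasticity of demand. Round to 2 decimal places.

1.00

For a multiplicative demand Q = A·P^α·M^β, the income elasticity is β everywhere.
Here β = 1, so η = 1.00.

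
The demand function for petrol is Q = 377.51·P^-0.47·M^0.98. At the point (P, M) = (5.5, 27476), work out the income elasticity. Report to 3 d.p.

0.980

For a multiplicative demand Q = A·P^α·M^β, the income elasticity is β everywhere.
Here β = 0.98, so η = 0.980.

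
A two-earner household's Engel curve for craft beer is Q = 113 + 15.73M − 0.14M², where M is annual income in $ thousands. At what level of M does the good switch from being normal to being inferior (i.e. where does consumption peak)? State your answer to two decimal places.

56.18

dQ/dM = 15.73 − 0.28M.
The good is inferior where dQ/dM < 0. Setting dQ/dM = 0 gives M = 15.73 / 0.28 = 56.18.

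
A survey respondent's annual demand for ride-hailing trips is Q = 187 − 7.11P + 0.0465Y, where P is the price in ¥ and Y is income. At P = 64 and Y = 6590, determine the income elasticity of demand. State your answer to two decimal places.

7.98

At P = 64, Y = 6590: Q = 38.395.
Holding P constant, ∂Q/∂Y = 0.0465.
η_Y = (∂Q/∂Y)·(Y/Q) = 0.0465 × (6590/38.395) = 7.98.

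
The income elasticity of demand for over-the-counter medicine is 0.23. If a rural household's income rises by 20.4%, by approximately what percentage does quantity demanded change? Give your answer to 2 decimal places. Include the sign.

%ΔQ ≈ η × %ΔI = 0.23 × 20.4% = 4.69%.

4.69%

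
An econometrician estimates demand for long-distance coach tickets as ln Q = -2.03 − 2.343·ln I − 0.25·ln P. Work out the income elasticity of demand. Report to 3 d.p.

-2.343

In a log-linear demand, the coefficient on ln I is the income elasticity.
So η = -2.343.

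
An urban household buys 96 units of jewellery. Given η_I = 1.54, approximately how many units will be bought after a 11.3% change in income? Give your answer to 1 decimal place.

112.7

%ΔQ ≈ η × %ΔI = 1.54 × 11.3% = 17.402%.
New Q ≈ 96 × (1 + 0.17402) = 112.7.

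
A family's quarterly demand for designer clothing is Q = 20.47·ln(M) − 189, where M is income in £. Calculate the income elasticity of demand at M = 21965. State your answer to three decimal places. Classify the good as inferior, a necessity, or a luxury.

1.309 (luxury)

At M = 21965: Q = 15.643.
dQ/dM = 20.47/M = 0.000931937 at this income.
η = (dQ/dM)·(M/Q) = 0.000931937 × (21965/15.643) = 1.309.
Since η > 1, the good is a luxury.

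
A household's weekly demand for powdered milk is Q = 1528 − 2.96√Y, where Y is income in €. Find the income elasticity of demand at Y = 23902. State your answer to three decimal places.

At Y = 23902: Q = 1070.376.
dQ/dY = -2.96/(2√Y) = -0.00957292 at this income.
η = (dQ/dY)·(Y/Q) = -0.00957292 × (23902/1070.376) = -0.214.

-0.214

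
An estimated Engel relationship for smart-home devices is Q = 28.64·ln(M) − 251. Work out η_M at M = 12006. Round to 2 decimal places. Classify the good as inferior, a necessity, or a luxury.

At M = 12006: Q = 18.020.
dQ/dM = 28.64/M = 0.00238547 at this income.
η = (dQ/dM)·(M/Q) = 0.00238547 × (12006/18.020) = 1.59.
Since η > 1, the good is a luxury.

1.59 (luxury)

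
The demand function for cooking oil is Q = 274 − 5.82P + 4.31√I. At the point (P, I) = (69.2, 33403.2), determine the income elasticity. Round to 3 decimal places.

At P = 69.2, I = 33403.2: Q = 658.975.
Holding P constant, ∂Q/∂I = 4.31/(2√I) = 0.0117911.
η_I = (∂Q/∂I)·(I/Q) = 0.0117911 × (33403.2/658.975) = 0.598.

0.598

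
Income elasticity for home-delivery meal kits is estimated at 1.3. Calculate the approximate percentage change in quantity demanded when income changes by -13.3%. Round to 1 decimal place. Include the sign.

%ΔQ ≈ η × %ΔI = 1.3 × (-13.3%) = -17.3%.

-17.3%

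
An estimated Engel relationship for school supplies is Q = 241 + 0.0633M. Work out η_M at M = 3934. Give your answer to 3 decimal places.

0.508

At M = 3934: Q = 490.022.
dQ/dM = 0.0633.
η = (dQ/dM)·(M/Q) = 0.0633 × (3934/490.022) = 0.508.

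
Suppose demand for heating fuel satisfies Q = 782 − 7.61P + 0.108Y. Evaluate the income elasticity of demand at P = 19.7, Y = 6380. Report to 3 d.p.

0.522

At P = 19.7, Y = 6380: Q = 1321.123.
Holding P constant, ∂Q/∂Y = 0.108.
η_Y = (∂Q/∂Y)·(Y/Q) = 0.108 × (6380/1321.123) = 0.522.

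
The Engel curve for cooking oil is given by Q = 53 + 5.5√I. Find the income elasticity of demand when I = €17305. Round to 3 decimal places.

0.466

At I = 17305: Q = 776.517.
dQ/dI = 5.5/(2√I) = 0.0209048 at this income.
η = (dQ/dI)·(I/Q) = 0.0209048 × (17305/776.517) = 0.466.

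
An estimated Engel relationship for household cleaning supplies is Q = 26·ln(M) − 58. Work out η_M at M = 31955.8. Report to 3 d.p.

At M = 31955.8: Q = 211.675.
dQ/dM = 26/M = 0.000813624 at this income.
η = (dQ/dM)·(M/Q) = 0.000813624 × (31955.8/211.675) = 0.123.

0.123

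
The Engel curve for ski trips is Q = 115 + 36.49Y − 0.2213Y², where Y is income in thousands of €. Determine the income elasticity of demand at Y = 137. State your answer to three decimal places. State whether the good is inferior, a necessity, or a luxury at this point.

-3.444 (inferior good)

At Y = 137: Q = 960.5503.
dQ/dY = 36.49 − 0.4426Y = -24.14620.
η = (dQ/dY)·(Y/Q) = -24.14620 × (137/960.5503) = -3.444.
η < 0 ⇒ inferior good.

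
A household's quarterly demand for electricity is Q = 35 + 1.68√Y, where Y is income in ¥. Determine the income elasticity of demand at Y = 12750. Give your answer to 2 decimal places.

At Y = 12750: Q = 224.699.
dQ/dY = 1.68/(2√Y) = 0.00743917 at this income.
η = (dQ/dY)·(Y/Q) = 0.00743917 × (12750/224.699) = 0.42.

0.42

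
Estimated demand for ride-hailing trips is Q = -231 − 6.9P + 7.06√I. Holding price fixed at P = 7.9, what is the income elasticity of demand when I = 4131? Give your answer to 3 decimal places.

1.348

At P = 7.9, I = 4131: Q = 168.256.
Holding P constant, ∂Q/∂I = 7.06/(2√I) = 0.0549221.
η_I = (∂Q/∂I)·(I/Q) = 0.0549221 × (4131/168.256) = 1.348.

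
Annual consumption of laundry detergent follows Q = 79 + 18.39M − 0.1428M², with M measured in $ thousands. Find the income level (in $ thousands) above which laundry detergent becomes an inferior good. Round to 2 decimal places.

dQ/dM = 18.39 − 0.2856M.
The good is inferior where dQ/dM < 0. Setting dQ/dM = 0 gives M = 18.39 / 0.2856 = 64.39.

64.39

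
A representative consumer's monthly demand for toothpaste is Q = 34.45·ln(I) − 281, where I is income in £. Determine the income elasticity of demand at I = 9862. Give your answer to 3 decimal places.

At I = 9862: Q = 35.818.
dQ/dI = 34.45/I = 0.00349321 at this income.
η = (dQ/dI)·(I/Q) = 0.00349321 × (9862/35.818) = 0.962.

0.962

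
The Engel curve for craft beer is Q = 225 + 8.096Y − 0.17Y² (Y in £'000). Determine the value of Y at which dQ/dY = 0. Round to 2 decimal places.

dQ/dY = 8.096 − 0.34Y.
The good is inferior where dQ/dY < 0. Setting dQ/dY = 0 gives Y = 8.096 / 0.34 = 23.81.

23.81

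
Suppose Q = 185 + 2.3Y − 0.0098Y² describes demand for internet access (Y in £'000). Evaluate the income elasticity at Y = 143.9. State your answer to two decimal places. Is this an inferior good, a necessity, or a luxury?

At Y = 143.9: Q = 313.0393.
dQ/dY = 2.3 − 0.0196Y = -0.52044.
η = (dQ/dY)·(Y/Q) = -0.52044 × (143.9/313.0393) = -0.24.
η < 0 ⇒ inferior good.

-0.24 (inferior good)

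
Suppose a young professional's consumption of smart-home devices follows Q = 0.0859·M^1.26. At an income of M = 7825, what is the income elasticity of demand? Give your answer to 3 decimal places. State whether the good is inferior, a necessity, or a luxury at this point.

1.260 (luxury)

For Q = A·M^β the income elasticity is constant and equal to β.
Here β = 1.26, so η = 1.260.
Since η > 1, the good is a luxury.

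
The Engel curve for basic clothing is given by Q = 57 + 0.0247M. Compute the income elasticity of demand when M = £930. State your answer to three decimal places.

At M = 930: Q = 79.971.
dQ/dM = 0.0247.
η = (dQ/dM)·(M/Q) = 0.0247 × (930/79.971) = 0.287.

0.287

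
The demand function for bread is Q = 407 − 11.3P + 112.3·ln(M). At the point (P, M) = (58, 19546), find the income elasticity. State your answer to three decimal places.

At P = 58, M = 19546: Q = 861.183.
Holding P constant, ∂Q/∂M = 112.3/M = 0.00574542.
η_M = (∂Q/∂M)·(M/Q) = 0.00574542 × (19546/861.183) = 0.130.

0.130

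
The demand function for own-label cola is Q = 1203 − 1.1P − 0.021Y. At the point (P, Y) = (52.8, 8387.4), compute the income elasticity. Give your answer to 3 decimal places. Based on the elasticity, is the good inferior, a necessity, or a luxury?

At P = 52.8, Y = 8387.4: Q = 968.785.
Holding P constant, ∂Q/∂Y = −0.021.
η_Y = (∂Q/∂Y)·(Y/Q) = -0.021 × (8387.4/968.785) = -0.182.
Since η < 0, this is an inferior good.

-0.182 (inferior good)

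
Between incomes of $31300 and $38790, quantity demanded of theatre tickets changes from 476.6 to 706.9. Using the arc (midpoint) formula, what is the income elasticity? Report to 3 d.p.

1.821

ΔQ = 706.9 − 476.6 = 230.3; midpoint Q̄ = (476.6 + 706.9)/2 = 591.75.
ΔI = 38790 − 31300 = 7490; midpoint Ī = (31300 + 38790)/2 = 35045.
η = (ΔQ/Q̄) ÷ (ΔI/Ī) = (230.3/591.75) ÷ (7490/35045) = 1.821.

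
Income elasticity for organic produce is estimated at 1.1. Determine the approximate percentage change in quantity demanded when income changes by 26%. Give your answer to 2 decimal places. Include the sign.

28.60%

%ΔQ ≈ η × %ΔI = 1.1 × 26% = 28.60%.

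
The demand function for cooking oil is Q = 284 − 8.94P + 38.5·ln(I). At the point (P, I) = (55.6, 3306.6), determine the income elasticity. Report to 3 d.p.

0.389

At P = 55.6, I = 3306.6: Q = 98.928.
Holding P constant, ∂Q/∂I = 38.5/I = 0.0116434.
η_I = (∂Q/∂I)·(I/Q) = 0.0116434 × (3306.6/98.928) = 0.389.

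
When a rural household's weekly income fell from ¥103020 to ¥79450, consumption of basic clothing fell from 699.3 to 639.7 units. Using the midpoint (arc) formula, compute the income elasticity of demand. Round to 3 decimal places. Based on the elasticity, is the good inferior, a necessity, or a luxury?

0.345 (necessity)

ΔQ = 639.7 − 699.3 = -59.6; midpoint Q̄ = (699.3 + 639.7)/2 = 669.5.
ΔI = 79450 − 103020 = -23570; midpoint Ī = (103020 + 79450)/2 = 91235.
η = (ΔQ/Q̄) ÷ (ΔI/Ī) = (-59.6/669.5) ÷ (-23570/91235) = 0.345.
0 < η < 1 ⇒ necessity.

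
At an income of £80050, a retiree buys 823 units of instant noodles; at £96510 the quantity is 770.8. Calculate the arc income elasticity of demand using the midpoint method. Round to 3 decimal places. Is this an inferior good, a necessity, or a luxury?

-0.351 (inferior good)

ΔQ = 770.8 − 823 = -52.2; midpoint Q̄ = (823 + 770.8)/2 = 796.9.
ΔI = 96510 − 80050 = 16460; midpoint Ī = (80050 + 96510)/2 = 88280.
η = (ΔQ/Q̄) ÷ (ΔI/Ī) = (-52.2/796.9) ÷ (16460/88280) = -0.351.
η < 0 ⇒ inferior good.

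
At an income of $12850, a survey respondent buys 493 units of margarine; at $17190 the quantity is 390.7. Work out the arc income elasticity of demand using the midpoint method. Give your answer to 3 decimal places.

-0.801

ΔQ = 390.7 − 493 = -102.3; midpoint Q̄ = (493 + 390.7)/2 = 441.85.
ΔI = 17190 − 12850 = 4340; midpoint Ī = (12850 + 17190)/2 = 15020.
η = (ΔQ/Q̄) ÷ (ΔI/Ī) = (-102.3/441.85) ÷ (4340/15020) = -0.801.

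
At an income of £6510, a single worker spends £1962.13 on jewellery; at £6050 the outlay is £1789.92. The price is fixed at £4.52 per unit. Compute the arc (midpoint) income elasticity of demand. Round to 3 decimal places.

1.253

With a constant price, Q₁ = 1962.13/4.52 = 434.100 and Q₂ = 1789.92/4.52 = 396.000 (equivalently, work directly with expenditure since P cancels).
Midpoint %ΔQ = (1789.92 − 1962.13)/1876.03 = -0.09180; midpoint %ΔI = (6050 − 6510)/6280 = -0.07325.
η = -0.09180 / -0.07325 = 1.253.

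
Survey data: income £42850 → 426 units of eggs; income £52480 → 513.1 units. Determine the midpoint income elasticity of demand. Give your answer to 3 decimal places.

ΔQ = 513.1 − 426 = 87.1; midpoint Q̄ = (426 + 513.1)/2 = 469.55.
ΔI = 52480 − 42850 = 9630; midpoint Ī = (42850 + 52480)/2 = 47665.
η = (ΔQ/Q̄) ÷ (ΔI/Ī) = (87.1/469.55) ÷ (9630/47665) = 0.918.

0.918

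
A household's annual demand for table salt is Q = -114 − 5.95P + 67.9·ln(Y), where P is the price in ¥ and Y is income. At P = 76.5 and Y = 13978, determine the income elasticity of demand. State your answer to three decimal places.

0.860

At P = 76.5, Y = 13978: Q = 78.947.
Holding P constant, ∂Q/∂Y = 67.9/Y = 0.00485763.
η_Y = (∂Q/∂Y)·(Y/Q) = 0.00485763 × (13978/78.947) = 0.860.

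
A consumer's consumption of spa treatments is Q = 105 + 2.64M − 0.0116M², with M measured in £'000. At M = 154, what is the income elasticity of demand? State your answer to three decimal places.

At M = 154: Q = 236.4544.
dQ/dM = 2.64 − 0.0232M = -0.93280.
η = (dQ/dM)·(M/Q) = -0.93280 × (154/236.4544) = -0.608.

-0.608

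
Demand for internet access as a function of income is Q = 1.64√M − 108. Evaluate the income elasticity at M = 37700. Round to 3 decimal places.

At M = 37700: Q = 210.430.
dQ/dM = 1.64/(2√M) = 0.00422321 at this income.
η = (dQ/dM)·(M/Q) = 0.00422321 × (37700/210.430) = 0.757.

0.757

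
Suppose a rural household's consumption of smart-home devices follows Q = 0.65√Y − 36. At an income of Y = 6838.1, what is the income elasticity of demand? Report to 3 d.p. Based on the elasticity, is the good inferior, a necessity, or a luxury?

At Y = 6838.1: Q = 17.750.
dQ/dY = 0.65/(2√Y) = 0.00393021 at this income.
η = (dQ/dY)·(Y/Q) = 0.00393021 × (6838.1/17.750) = 1.514.
Since η > 1, the good is a luxury.

1.514 (luxury)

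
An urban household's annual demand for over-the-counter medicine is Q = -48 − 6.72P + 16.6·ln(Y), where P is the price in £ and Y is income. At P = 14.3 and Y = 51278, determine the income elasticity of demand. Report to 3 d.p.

0.462

At P = 14.3, Y = 51278: Q = 35.931.
Holding P constant, ∂Q/∂Y = 16.6/Y = 0.000323726.
η_Y = (∂Q/∂Y)·(Y/Q) = 0.000323726 × (51278/35.931) = 0.462.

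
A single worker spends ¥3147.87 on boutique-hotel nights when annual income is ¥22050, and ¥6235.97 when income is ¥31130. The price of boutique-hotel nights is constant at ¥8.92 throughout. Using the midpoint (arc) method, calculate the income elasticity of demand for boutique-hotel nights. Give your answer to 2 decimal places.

1.93

With a constant price, Q₁ = 3147.87/8.92 = 352.900 and Q₂ = 6235.97/8.92 = 699.100 (equivalently, work directly with expenditure since P cancels).
Midpoint %ΔQ = (6235.97 − 3147.87)/4691.92 = 0.65817; midpoint %ΔI = (31130 − 22050)/26590 = 0.34148.
η = 0.65817 / 0.34148 = 1.93.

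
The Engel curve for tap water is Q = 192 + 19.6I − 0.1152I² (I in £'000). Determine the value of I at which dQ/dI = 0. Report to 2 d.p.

dQ/dI = 19.6 − 0.2304I.
The good is inferior where dQ/dI < 0. Setting dQ/dI = 0 gives I = 19.6 / 0.2304 = 85.07.

85.07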